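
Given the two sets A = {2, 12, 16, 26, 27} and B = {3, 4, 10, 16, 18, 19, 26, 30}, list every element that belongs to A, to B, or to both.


A ∪ B = all elements in A or B (or both)
A = {2, 12, 16, 26, 27}
B = {3, 4, 10, 16, 18, 19, 26, 30}
A ∪ B = {2, 3, 4, 10, 12, 16, 18, 19, 26, 27, 30}

A ∪ B = {2, 3, 4, 10, 12, 16, 18, 19, 26, 27, 30}


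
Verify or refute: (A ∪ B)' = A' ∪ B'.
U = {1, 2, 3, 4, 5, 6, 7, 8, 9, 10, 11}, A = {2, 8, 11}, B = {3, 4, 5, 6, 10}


LHS: A ∪ B = {2, 3, 4, 5, 6, 8, 10, 11}
(A ∪ B)' = U \ (A ∪ B) = {1, 7, 9}
A' = {1, 3, 4, 5, 6, 7, 9, 10}, B' = {1, 2, 7, 8, 9, 11}
Claimed RHS: A' ∪ B' = {1, 2, 3, 4, 5, 6, 7, 8, 9, 10, 11}
Identity is INVALID: LHS = {1, 7, 9} but the RHS claimed here equals {1, 2, 3, 4, 5, 6, 7, 8, 9, 10, 11}. The correct form is (A ∪ B)' = A' ∩ B'.

Identity is invalid: (A ∪ B)' = {1, 7, 9} but A' ∪ B' = {1, 2, 3, 4, 5, 6, 7, 8, 9, 10, 11}. The correct De Morgan law is (A ∪ B)' = A' ∩ B'.


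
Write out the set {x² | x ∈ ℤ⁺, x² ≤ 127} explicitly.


Checking each candidate:
Condition: positive perfect squares ≤ 127
Result = {1, 4, 9, 16, 25, 36, 49, 64, 81, 100, 121}

{1, 4, 9, 16, 25, 36, 49, 64, 81, 100, 121}


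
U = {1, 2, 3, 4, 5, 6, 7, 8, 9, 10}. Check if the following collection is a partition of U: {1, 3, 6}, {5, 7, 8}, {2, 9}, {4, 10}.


A partition requires: (1) non-empty parts, (2) pairwise disjoint, (3) union = U
Parts: {1, 3, 6}, {5, 7, 8}, {2, 9}, {4, 10}
Union of parts: {1, 2, 3, 4, 5, 6, 7, 8, 9, 10}
U = {1, 2, 3, 4, 5, 6, 7, 8, 9, 10}
All non-empty? True
Pairwise disjoint? True
Covers U? True

Yes, valid partition


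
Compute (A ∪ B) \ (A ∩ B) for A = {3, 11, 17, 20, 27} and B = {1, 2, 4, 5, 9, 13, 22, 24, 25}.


A △ B = (A \ B) ∪ (B \ A) = elements in exactly one of A or B
A \ B = {3, 11, 17, 20, 27}
B \ A = {1, 2, 4, 5, 9, 13, 22, 24, 25}
A △ B = {1, 2, 3, 4, 5, 9, 11, 13, 17, 20, 22, 24, 25, 27}

A △ B = {1, 2, 3, 4, 5, 9, 11, 13, 17, 20, 22, 24, 25, 27}


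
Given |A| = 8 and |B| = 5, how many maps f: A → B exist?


Each of |A| = 8 inputs maps to any of |B| = 5 outputs.
# functions = |B|^|A| = 5^8
= 390625

Number of functions = 390625


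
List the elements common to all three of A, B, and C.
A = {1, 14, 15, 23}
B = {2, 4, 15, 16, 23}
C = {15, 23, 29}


A ∩ B = {15, 23}
(A ∩ B) ∩ C = {15, 23}

A ∩ B ∩ C = {15, 23}


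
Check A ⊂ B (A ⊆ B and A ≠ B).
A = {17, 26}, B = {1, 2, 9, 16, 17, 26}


A ⊂ B requires: A ⊆ B AND A ≠ B.
A ⊆ B? Yes
A = B? No
A ⊂ B: Yes (A is a proper subset of B)

Yes, A ⊂ B


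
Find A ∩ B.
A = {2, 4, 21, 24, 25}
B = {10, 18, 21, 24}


A ∩ B = elements in both A and B
A = {2, 4, 21, 24, 25}
B = {10, 18, 21, 24}
A ∩ B = {21, 24}

A ∩ B = {21, 24}


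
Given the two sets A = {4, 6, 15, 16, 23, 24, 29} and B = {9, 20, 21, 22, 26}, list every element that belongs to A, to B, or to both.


A ∪ B = all elements in A or B (or both)
A = {4, 6, 15, 16, 23, 24, 29}
B = {9, 20, 21, 22, 26}
A ∪ B = {4, 6, 9, 15, 16, 20, 21, 22, 23, 24, 26, 29}

A ∪ B = {4, 6, 9, 15, 16, 20, 21, 22, 23, 24, 26, 29}


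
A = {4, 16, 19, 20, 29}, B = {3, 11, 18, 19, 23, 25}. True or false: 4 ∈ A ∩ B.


A = {4, 16, 19, 20, 29}, B = {3, 11, 18, 19, 23, 25}
A ∩ B = elements in both A and B
A ∩ B = {19}
Checking if 4 ∈ A ∩ B
4 is not in A ∩ B → False

4 ∉ A ∩ B


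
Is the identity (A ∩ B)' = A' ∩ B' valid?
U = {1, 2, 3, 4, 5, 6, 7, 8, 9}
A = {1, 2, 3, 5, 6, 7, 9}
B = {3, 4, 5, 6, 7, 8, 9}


LHS: A ∩ B = {3, 5, 6, 7, 9}
(A ∩ B)' = U \ (A ∩ B) = {1, 2, 4, 8}
A' = {4, 8}, B' = {1, 2}
Claimed RHS: A' ∩ B' = ∅
Identity is INVALID: LHS = {1, 2, 4, 8} but the RHS claimed here equals ∅. The correct form is (A ∩ B)' = A' ∪ B'.

Identity is invalid: (A ∩ B)' = {1, 2, 4, 8} but A' ∩ B' = ∅. The correct De Morgan law is (A ∩ B)' = A' ∪ B'.


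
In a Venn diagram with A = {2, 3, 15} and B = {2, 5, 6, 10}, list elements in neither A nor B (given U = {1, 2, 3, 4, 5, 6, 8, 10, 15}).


A = {2, 3, 15}
B = {2, 5, 6, 10}
Region: in neither A nor B (given U = {1, 2, 3, 4, 5, 6, 8, 10, 15})
Elements: {1, 4, 8}

Elements in neither A nor B (given U = {1, 2, 3, 4, 5, 6, 8, 10, 15}): {1, 4, 8}


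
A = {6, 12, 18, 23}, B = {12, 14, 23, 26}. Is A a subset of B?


A ⊆ B means every element of A is in B.
Elements in A not in B: {6, 18}
So A ⊄ B.

No, A ⊄ B


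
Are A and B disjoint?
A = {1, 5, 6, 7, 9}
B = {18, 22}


Disjoint means A ∩ B = ∅.
A ∩ B = ∅
A ∩ B = ∅, so A and B are disjoint.

Yes, A and B are disjoint


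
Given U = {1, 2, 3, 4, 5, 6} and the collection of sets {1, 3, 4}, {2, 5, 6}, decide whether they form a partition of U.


A partition requires: (1) non-empty parts, (2) pairwise disjoint, (3) union = U
Parts: {1, 3, 4}, {2, 5, 6}
Union of parts: {1, 2, 3, 4, 5, 6}
U = {1, 2, 3, 4, 5, 6}
All non-empty? True
Pairwise disjoint? True
Covers U? True

Yes, valid partition


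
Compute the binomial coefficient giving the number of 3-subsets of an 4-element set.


C(n,k) = n! / (k!(n-k)!)
C(4,3) = 4! / (3!1!)
= 4

C(4,3) = 4


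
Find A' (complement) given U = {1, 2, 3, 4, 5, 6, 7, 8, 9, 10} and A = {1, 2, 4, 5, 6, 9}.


Aᶜ = U \ A = elements in U but not in A
U = {1, 2, 3, 4, 5, 6, 7, 8, 9, 10}
A = {1, 2, 4, 5, 6, 9}
Aᶜ = {3, 7, 8, 10}

Aᶜ = {3, 7, 8, 10}


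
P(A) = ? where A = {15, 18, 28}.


|A| = 3, so |P(A)| = 2^3 = 8
Enumerate subsets by cardinality (0 to 3):
∅, {15}, {18}, {28}, {15, 18}, {15, 28}, {18, 28}, {15, 18, 28}

P(A) has 8 subsets: ∅, {15}, {18}, {28}, {15, 18}, {15, 28}, {18, 28}, {15, 18, 28}


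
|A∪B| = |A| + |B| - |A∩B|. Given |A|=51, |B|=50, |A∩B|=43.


|A ∪ B| = |A| + |B| - |A ∩ B|
= 51 + 50 - 43
= 58

|A ∪ B| = 58


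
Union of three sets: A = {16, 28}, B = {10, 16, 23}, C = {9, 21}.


A ∪ B = {10, 16, 23, 28}
(A ∪ B) ∪ C = {9, 10, 16, 21, 23, 28}

A ∪ B ∪ C = {9, 10, 16, 21, 23, 28}


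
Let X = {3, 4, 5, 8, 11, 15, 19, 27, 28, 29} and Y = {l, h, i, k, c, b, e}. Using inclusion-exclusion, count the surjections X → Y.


n = |X| = 10, k = |Y| = 7. Surjections via inclusion-exclusion:
S(n,k) = Σ(-1)^i × C(k,i) × (k-i)^n, i=0 to k
i=0: (-1)^0×C(7,0)×7^10 = 282475249
i=1: (-1)^1×C(7,1)×6^10 = -423263232
i=2: (-1)^2×C(7,2)×5^10 = 205078125
i=3: (-1)^3×C(7,3)×4^10 = -36700160
i=4: (-1)^4×C(7,4)×3^10 = 2066715
i=5: (-1)^5×C(7,5)×2^10 = -21504
i=6: (-1)^6×C(7,6)×1^10 = 7
i=7: (-1)^7×C(7,7)×0^10 = 0
Total = 29635200

Number of surjections = 29635200


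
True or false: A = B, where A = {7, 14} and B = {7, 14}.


Two sets are equal iff they have exactly the same elements.
A = {7, 14}
B = {7, 14}
Same elements → A = B

Yes, A = B


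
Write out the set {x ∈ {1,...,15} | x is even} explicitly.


Checking each candidate:
Condition: even numbers in {1,...,15}
Result = {2, 4, 6, 8, 10, 12, 14}

{2, 4, 6, 8, 10, 12, 14}


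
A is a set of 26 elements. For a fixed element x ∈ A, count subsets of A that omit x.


Subsets of A avoiding x are subsets of A \ {x}, which has 25 elements.
Count = 2^(n-1) = 2^25
= 33554432

Number of subsets avoiding x = 33554432


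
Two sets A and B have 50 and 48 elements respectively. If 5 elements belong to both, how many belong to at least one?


|A ∪ B| = |A| + |B| - |A ∩ B|
= 50 + 48 - 5
= 93

|A ∪ B| = 93


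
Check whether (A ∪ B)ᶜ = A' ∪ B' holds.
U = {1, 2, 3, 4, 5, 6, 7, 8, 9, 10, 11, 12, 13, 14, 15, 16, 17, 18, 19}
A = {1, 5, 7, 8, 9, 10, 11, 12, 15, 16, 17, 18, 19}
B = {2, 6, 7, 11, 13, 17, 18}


LHS: A ∪ B = {1, 2, 5, 6, 7, 8, 9, 10, 11, 12, 13, 15, 16, 17, 18, 19}
(A ∪ B)' = U \ (A ∪ B) = {3, 4, 14}
A' = {2, 3, 4, 6, 13, 14}, B' = {1, 3, 4, 5, 8, 9, 10, 12, 14, 15, 16, 19}
Claimed RHS: A' ∪ B' = {1, 2, 3, 4, 5, 6, 8, 9, 10, 12, 13, 14, 15, 16, 19}
Identity is INVALID: LHS = {3, 4, 14} but the RHS claimed here equals {1, 2, 3, 4, 5, 6, 8, 9, 10, 12, 13, 14, 15, 16, 19}. The correct form is (A ∪ B)' = A' ∩ B'.

Identity is invalid: (A ∪ B)' = {3, 4, 14} but A' ∪ B' = {1, 2, 3, 4, 5, 6, 8, 9, 10, 12, 13, 14, 15, 16, 19}. The correct De Morgan law is (A ∪ B)' = A' ∩ B'.


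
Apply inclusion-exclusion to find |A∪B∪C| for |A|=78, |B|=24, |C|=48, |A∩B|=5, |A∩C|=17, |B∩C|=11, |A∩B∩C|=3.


|A∪B∪C| = |A|+|B|+|C| - |A∩B|-|A∩C|-|B∩C| + |A∩B∩C|
= 78+24+48 - 5-17-11 + 3
= 150 - 33 + 3
= 120

|A ∪ B ∪ C| = 120


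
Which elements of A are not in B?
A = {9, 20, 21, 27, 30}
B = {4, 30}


A \ B = elements in A but not in B
A = {9, 20, 21, 27, 30}
B = {4, 30}
Remove from A any elements in B
A \ B = {9, 20, 21, 27}

A \ B = {9, 20, 21, 27}


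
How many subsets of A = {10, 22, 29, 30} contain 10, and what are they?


A subset of A contains 10 iff the remaining 3 elements form any subset of A \ {10}.
Count: 2^(n-1) = 2^3 = 8
Subsets containing 10: {10}, {10, 22}, {10, 29}, {10, 30}, {10, 22, 29}, {10, 22, 30}, {10, 29, 30}, {10, 22, 29, 30}

Subsets containing 10 (8 total): {10}, {10, 22}, {10, 29}, {10, 30}, {10, 22, 29}, {10, 22, 30}, {10, 29, 30}, {10, 22, 29, 30}


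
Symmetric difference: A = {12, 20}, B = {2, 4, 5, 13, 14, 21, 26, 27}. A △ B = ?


A △ B = (A \ B) ∪ (B \ A) = elements in exactly one of A or B
A \ B = {12, 20}
B \ A = {2, 4, 5, 13, 14, 21, 26, 27}
A △ B = {2, 4, 5, 12, 13, 14, 20, 21, 26, 27}

A △ B = {2, 4, 5, 12, 13, 14, 20, 21, 26, 27}


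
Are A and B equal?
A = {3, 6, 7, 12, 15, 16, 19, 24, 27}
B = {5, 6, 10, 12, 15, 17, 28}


Two sets are equal iff they have exactly the same elements.
A = {3, 6, 7, 12, 15, 16, 19, 24, 27}
B = {5, 6, 10, 12, 15, 17, 28}
Differences: {3, 5, 7, 10, 16, 17, 19, 24, 27, 28}
A ≠ B

No, A ≠ B


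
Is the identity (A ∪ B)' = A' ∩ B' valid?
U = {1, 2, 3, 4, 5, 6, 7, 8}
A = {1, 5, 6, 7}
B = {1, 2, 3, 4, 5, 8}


LHS: A ∪ B = {1, 2, 3, 4, 5, 6, 7, 8}
(A ∪ B)' = U \ (A ∪ B) = ∅
A' = {2, 3, 4, 8}, B' = {6, 7}
Claimed RHS: A' ∩ B' = ∅
Identity is VALID: LHS = RHS = ∅ ✓

Identity is valid. (A ∪ B)' = A' ∩ B' = ∅


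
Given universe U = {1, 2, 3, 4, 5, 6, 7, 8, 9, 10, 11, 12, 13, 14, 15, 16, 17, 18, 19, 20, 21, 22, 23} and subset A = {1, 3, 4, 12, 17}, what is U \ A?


Aᶜ = U \ A = elements in U but not in A
U = {1, 2, 3, 4, 5, 6, 7, 8, 9, 10, 11, 12, 13, 14, 15, 16, 17, 18, 19, 20, 21, 22, 23}
A = {1, 3, 4, 12, 17}
Aᶜ = {2, 5, 6, 7, 8, 9, 10, 11, 13, 14, 15, 16, 18, 19, 20, 21, 22, 23}

Aᶜ = {2, 5, 6, 7, 8, 9, 10, 11, 13, 14, 15, 16, 18, 19, 20, 21, 22, 23}


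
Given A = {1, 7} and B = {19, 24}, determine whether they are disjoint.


Disjoint means A ∩ B = ∅.
A ∩ B = ∅
A ∩ B = ∅, so A and B are disjoint.

Yes, A and B are disjoint


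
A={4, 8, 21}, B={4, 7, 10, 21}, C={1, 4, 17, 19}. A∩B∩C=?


A ∩ B = {4, 21}
(A ∩ B) ∩ C = {4}

A ∩ B ∩ C = {4}


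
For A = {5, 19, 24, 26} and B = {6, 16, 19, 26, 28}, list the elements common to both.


A ∩ B = elements in both A and B
A = {5, 19, 24, 26}
B = {6, 16, 19, 26, 28}
A ∩ B = {19, 26}

A ∩ B = {19, 26}


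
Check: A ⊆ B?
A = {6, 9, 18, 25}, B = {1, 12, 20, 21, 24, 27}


A ⊆ B means every element of A is in B.
Elements in A not in B: {6, 9, 18, 25}
So A ⊄ B.

No, A ⊄ B


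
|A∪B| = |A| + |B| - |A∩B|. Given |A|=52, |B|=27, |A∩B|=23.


|A ∪ B| = |A| + |B| - |A ∩ B|
= 52 + 27 - 23
= 56

|A ∪ B| = 56


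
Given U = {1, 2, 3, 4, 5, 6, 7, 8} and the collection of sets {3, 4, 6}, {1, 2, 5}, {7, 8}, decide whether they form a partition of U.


A partition requires: (1) non-empty parts, (2) pairwise disjoint, (3) union = U
Parts: {3, 4, 6}, {1, 2, 5}, {7, 8}
Union of parts: {1, 2, 3, 4, 5, 6, 7, 8}
U = {1, 2, 3, 4, 5, 6, 7, 8}
All non-empty? True
Pairwise disjoint? True
Covers U? True

Yes, valid partition


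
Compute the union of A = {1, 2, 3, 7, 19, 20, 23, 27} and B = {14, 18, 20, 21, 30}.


A ∪ B = all elements in A or B (or both)
A = {1, 2, 3, 7, 19, 20, 23, 27}
B = {14, 18, 20, 21, 30}
A ∪ B = {1, 2, 3, 7, 14, 18, 19, 20, 21, 23, 27, 30}

A ∪ B = {1, 2, 3, 7, 14, 18, 19, 20, 21, 23, 27, 30}


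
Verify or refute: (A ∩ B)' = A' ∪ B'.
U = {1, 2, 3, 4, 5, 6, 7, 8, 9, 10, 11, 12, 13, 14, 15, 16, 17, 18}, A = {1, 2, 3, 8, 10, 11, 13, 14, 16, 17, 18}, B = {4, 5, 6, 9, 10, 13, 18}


LHS: A ∩ B = {10, 13, 18}
(A ∩ B)' = U \ (A ∩ B) = {1, 2, 3, 4, 5, 6, 7, 8, 9, 11, 12, 14, 15, 16, 17}
A' = {4, 5, 6, 7, 9, 12, 15}, B' = {1, 2, 3, 7, 8, 11, 12, 14, 15, 16, 17}
Claimed RHS: A' ∪ B' = {1, 2, 3, 4, 5, 6, 7, 8, 9, 11, 12, 14, 15, 16, 17}
Identity is VALID: LHS = RHS = {1, 2, 3, 4, 5, 6, 7, 8, 9, 11, 12, 14, 15, 16, 17} ✓

Identity is valid. (A ∩ B)' = A' ∪ B' = {1, 2, 3, 4, 5, 6, 7, 8, 9, 11, 12, 14, 15, 16, 17}


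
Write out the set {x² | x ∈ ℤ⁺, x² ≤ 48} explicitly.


Checking each candidate:
Condition: positive perfect squares ≤ 48
Result = {1, 4, 9, 16, 25, 36}

{1, 4, 9, 16, 25, 36}


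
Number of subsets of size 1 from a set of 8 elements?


C(n,k) = n! / (k!(n-k)!)
C(8,1) = 8! / (1!7!)
= 8

C(8,1) = 8


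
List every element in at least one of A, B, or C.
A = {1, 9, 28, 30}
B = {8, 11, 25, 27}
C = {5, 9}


A ∪ B = {1, 8, 9, 11, 25, 27, 28, 30}
(A ∪ B) ∪ C = {1, 5, 8, 9, 11, 25, 27, 28, 30}

A ∪ B ∪ C = {1, 5, 8, 9, 11, 25, 27, 28, 30}


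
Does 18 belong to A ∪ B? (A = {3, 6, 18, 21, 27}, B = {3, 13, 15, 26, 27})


A = {3, 6, 18, 21, 27}, B = {3, 13, 15, 26, 27}
A ∪ B = all elements in A or B
A ∪ B = {3, 6, 13, 15, 18, 21, 26, 27}
Checking if 18 ∈ A ∪ B
18 is in A ∪ B → True

18 ∈ A ∪ B


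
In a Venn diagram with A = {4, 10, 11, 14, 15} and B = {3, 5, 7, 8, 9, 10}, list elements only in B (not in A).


A = {4, 10, 11, 14, 15}
B = {3, 5, 7, 8, 9, 10}
Region: only in B (not in A)
Elements: {3, 5, 7, 8, 9}

Elements only in B (not in A): {3, 5, 7, 8, 9}


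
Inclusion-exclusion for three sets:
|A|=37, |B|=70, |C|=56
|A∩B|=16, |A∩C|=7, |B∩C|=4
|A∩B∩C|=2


|A∪B∪C| = |A|+|B|+|C| - |A∩B|-|A∩C|-|B∩C| + |A∩B∩C|
= 37+70+56 - 16-7-4 + 2
= 163 - 27 + 2
= 138

|A ∪ B ∪ C| = 138


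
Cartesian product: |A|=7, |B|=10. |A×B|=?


|A × B| = |A| × |B|
= 7 × 10
= 70

|A × B| = 70


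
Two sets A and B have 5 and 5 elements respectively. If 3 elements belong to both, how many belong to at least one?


|A ∪ B| = |A| + |B| - |A ∩ B|
= 5 + 5 - 3
= 7

|A ∪ B| = 7


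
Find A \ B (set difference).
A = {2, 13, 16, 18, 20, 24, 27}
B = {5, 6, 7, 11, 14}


A \ B = elements in A but not in B
A = {2, 13, 16, 18, 20, 24, 27}
B = {5, 6, 7, 11, 14}
Remove from A any elements in B
A \ B = {2, 13, 16, 18, 20, 24, 27}

A \ B = {2, 13, 16, 18, 20, 24, 27}


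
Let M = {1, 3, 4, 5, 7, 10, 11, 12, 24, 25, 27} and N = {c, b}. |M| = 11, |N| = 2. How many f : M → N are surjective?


n = |M| = 11, k = |N| = 2. Surjections via inclusion-exclusion:
S(n,k) = Σ(-1)^i × C(k,i) × (k-i)^n, i=0 to k
i=0: (-1)^0×C(2,0)×2^11 = 2048
i=1: (-1)^1×C(2,1)×1^11 = -2
i=2: (-1)^2×C(2,2)×0^11 = 0
Total = 2046

Number of surjections = 2046


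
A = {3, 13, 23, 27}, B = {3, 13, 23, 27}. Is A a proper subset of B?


A ⊂ B requires: A ⊆ B AND A ≠ B.
A ⊆ B? Yes
A = B? Yes
A = B, so A is not a PROPER subset.

No, A is not a proper subset of B


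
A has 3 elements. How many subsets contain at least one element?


Total subsets = 2^n = 2^3 = 8
Non-empty subsets exclude the empty set: 2^n - 1
= 8 - 1
= 7

Number of non-empty subsets = 7


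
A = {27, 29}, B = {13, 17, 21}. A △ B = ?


A △ B = (A \ B) ∪ (B \ A) = elements in exactly one of A or B
A \ B = {27, 29}
B \ A = {13, 17, 21}
A △ B = {13, 17, 21, 27, 29}

A △ B = {13, 17, 21, 27, 29}


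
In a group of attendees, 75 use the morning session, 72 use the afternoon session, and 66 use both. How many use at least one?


|A ∪ B| = |A| + |B| - |A ∩ B|
= 75 + 72 - 66
= 81

|A ∪ B| = 81


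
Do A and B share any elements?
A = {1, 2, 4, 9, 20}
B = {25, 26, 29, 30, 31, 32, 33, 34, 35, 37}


Disjoint means A ∩ B = ∅.
A ∩ B = ∅
A ∩ B = ∅, so A and B are disjoint.

No — A and B share no elements (A ∩ B = ∅), so they are disjoint


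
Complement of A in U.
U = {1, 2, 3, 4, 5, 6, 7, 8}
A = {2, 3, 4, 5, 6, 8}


Aᶜ = U \ A = elements in U but not in A
U = {1, 2, 3, 4, 5, 6, 7, 8}
A = {2, 3, 4, 5, 6, 8}
Aᶜ = {1, 7}

Aᶜ = {1, 7}


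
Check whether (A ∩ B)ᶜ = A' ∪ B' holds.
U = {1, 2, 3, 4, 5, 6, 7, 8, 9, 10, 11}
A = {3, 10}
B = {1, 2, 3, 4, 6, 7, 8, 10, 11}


LHS: A ∩ B = {3, 10}
(A ∩ B)' = U \ (A ∩ B) = {1, 2, 4, 5, 6, 7, 8, 9, 11}
A' = {1, 2, 4, 5, 6, 7, 8, 9, 11}, B' = {5, 9}
Claimed RHS: A' ∪ B' = {1, 2, 4, 5, 6, 7, 8, 9, 11}
Identity is VALID: LHS = RHS = {1, 2, 4, 5, 6, 7, 8, 9, 11} ✓

Identity is valid. (A ∩ B)' = A' ∪ B' = {1, 2, 4, 5, 6, 7, 8, 9, 11}


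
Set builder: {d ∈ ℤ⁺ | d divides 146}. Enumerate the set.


Checking each candidate:
Condition: positive divisors of 146
Result = {1, 2, 73, 146}

{1, 2, 73, 146}


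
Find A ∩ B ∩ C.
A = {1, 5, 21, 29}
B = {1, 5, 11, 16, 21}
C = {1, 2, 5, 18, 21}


A ∩ B = {1, 5, 21}
(A ∩ B) ∩ C = {1, 5, 21}

A ∩ B ∩ C = {1, 5, 21}


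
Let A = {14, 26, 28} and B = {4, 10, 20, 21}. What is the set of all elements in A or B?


A ∪ B = all elements in A or B (or both)
A = {14, 26, 28}
B = {4, 10, 20, 21}
A ∪ B = {4, 10, 14, 20, 21, 26, 28}

A ∪ B = {4, 10, 14, 20, 21, 26, 28}


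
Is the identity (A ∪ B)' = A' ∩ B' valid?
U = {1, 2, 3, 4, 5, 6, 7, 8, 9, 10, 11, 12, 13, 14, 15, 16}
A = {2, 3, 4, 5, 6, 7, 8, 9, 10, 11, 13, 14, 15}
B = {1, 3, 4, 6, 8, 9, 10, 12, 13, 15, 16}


LHS: A ∪ B = {1, 2, 3, 4, 5, 6, 7, 8, 9, 10, 11, 12, 13, 14, 15, 16}
(A ∪ B)' = U \ (A ∪ B) = ∅
A' = {1, 12, 16}, B' = {2, 5, 7, 11, 14}
Claimed RHS: A' ∩ B' = ∅
Identity is VALID: LHS = RHS = ∅ ✓

Identity is valid. (A ∪ B)' = A' ∩ B' = ∅


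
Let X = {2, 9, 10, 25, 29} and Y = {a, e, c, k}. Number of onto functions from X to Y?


n = |X| = 5, k = |Y| = 4. Surjections via inclusion-exclusion:
S(n,k) = Σ(-1)^i × C(k,i) × (k-i)^n, i=0 to k
i=0: (-1)^0×C(4,0)×4^5 = 1024
i=1: (-1)^1×C(4,1)×3^5 = -972
i=2: (-1)^2×C(4,2)×2^5 = 192
i=3: (-1)^3×C(4,3)×1^5 = -4
i=4: (-1)^4×C(4,4)×0^5 = 0
Total = 240

Number of surjections = 240


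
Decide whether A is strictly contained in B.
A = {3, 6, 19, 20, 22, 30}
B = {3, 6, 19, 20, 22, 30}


A ⊂ B requires: A ⊆ B AND A ≠ B.
A ⊆ B? Yes
A = B? Yes
A = B, so A is not a PROPER subset.

No, A is not a proper subset of B


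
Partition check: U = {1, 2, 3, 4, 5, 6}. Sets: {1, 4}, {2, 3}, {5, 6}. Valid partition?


A partition requires: (1) non-empty parts, (2) pairwise disjoint, (3) union = U
Parts: {1, 4}, {2, 3}, {5, 6}
Union of parts: {1, 2, 3, 4, 5, 6}
U = {1, 2, 3, 4, 5, 6}
All non-empty? True
Pairwise disjoint? True
Covers U? True

Yes, valid partition


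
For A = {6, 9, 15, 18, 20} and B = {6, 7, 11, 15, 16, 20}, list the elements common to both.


A ∩ B = elements in both A and B
A = {6, 9, 15, 18, 20}
B = {6, 7, 11, 15, 16, 20}
A ∩ B = {6, 15, 20}

A ∩ B = {6, 15, 20}


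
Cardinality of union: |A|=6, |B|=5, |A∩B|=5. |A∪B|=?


|A ∪ B| = |A| + |B| - |A ∩ B|
= 6 + 5 - 5
= 6

|A ∪ B| = 6


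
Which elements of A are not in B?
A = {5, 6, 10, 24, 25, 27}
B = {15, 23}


A \ B = elements in A but not in B
A = {5, 6, 10, 24, 25, 27}
B = {15, 23}
Remove from A any elements in B
A \ B = {5, 6, 10, 24, 25, 27}

A \ B = {5, 6, 10, 24, 25, 27}


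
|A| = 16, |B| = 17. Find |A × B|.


|A × B| = |A| × |B|
= 16 × 17
= 272

|A × B| = 272


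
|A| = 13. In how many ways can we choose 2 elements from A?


C(n,k) = n! / (k!(n-k)!)
C(13,2) = 13! / (2!11!)
= 78

C(13,2) = 78


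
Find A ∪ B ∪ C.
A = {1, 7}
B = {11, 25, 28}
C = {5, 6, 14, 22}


A ∪ B = {1, 7, 11, 25, 28}
(A ∪ B) ∪ C = {1, 5, 6, 7, 11, 14, 22, 25, 28}

A ∪ B ∪ C = {1, 5, 6, 7, 11, 14, 22, 25, 28}


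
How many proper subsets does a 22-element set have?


Total subsets = 2^n = 2^22 = 4194304
Proper subsets exclude the set itself: 2^n - 1
= 4194304 - 1
= 4194303

Number of proper subsets = 4194303


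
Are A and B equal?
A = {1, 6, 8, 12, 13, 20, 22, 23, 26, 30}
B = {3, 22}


Two sets are equal iff they have exactly the same elements.
A = {1, 6, 8, 12, 13, 20, 22, 23, 26, 30}
B = {3, 22}
Differences: {1, 3, 6, 8, 12, 13, 20, 23, 26, 30}
A ≠ B

No, A ≠ B


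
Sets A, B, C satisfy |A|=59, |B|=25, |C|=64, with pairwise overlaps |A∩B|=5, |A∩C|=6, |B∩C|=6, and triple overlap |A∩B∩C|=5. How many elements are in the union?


|A∪B∪C| = |A|+|B|+|C| - |A∩B|-|A∩C|-|B∩C| + |A∩B∩C|
= 59+25+64 - 5-6-6 + 5
= 148 - 17 + 5
= 136

|A ∪ B ∪ C| = 136


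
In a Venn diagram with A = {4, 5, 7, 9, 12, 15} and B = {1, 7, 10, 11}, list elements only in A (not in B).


A = {4, 5, 7, 9, 12, 15}
B = {1, 7, 10, 11}
Region: only in A (not in B)
Elements: {4, 5, 9, 12, 15}

Elements only in A (not in B): {4, 5, 9, 12, 15}


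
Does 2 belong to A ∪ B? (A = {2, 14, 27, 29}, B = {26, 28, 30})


A = {2, 14, 27, 29}, B = {26, 28, 30}
A ∪ B = all elements in A or B
A ∪ B = {2, 14, 26, 27, 28, 29, 30}
Checking if 2 ∈ A ∪ B
2 is in A ∪ B → True

2 ∈ A ∪ B


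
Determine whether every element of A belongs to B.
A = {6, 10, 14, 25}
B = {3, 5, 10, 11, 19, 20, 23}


A ⊆ B means every element of A is in B.
Elements in A not in B: {6, 14, 25}
So A ⊄ B.

No, A ⊄ B


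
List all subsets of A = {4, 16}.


|A| = 2, so |P(A)| = 2^2 = 4
Enumerate subsets by cardinality (0 to 2):
∅, {4}, {16}, {4, 16}

P(A) has 4 subsets: ∅, {4}, {16}, {4, 16}


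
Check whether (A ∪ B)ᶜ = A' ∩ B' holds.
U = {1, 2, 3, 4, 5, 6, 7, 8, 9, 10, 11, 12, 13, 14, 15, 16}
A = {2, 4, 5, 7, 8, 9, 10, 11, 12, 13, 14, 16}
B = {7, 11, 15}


LHS: A ∪ B = {2, 4, 5, 7, 8, 9, 10, 11, 12, 13, 14, 15, 16}
(A ∪ B)' = U \ (A ∪ B) = {1, 3, 6}
A' = {1, 3, 6, 15}, B' = {1, 2, 3, 4, 5, 6, 8, 9, 10, 12, 13, 14, 16}
Claimed RHS: A' ∩ B' = {1, 3, 6}
Identity is VALID: LHS = RHS = {1, 3, 6} ✓

Identity is valid. (A ∪ B)' = A' ∩ B' = {1, 3, 6}


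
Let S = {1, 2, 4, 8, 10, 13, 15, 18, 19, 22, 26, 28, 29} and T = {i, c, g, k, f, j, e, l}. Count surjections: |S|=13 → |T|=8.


n = |S| = 13, k = |T| = 8. Surjections via inclusion-exclusion:
S(n,k) = Σ(-1)^i × C(k,i) × (k-i)^n, i=0 to k
i=0: (-1)^0×C(8,0)×8^13 = 549755813888
i=1: (-1)^1×C(8,1)×7^13 = -775112083256
i=2: (-1)^2×C(8,2)×6^13 = 365699432448
i=3: (-1)^3×C(8,3)×5^13 = -68359375000
i=4: (-1)^4×C(8,4)×4^13 = 4697620480
i=5: (-1)^5×C(8,5)×3^13 = -89282088
i=6: (-1)^6×C(8,6)×2^13 = 229376
i=7: (-1)^7×C(8,7)×1^13 = -8
i=8: (-1)^8×C(8,8)×0^13 = 0
Total = 76592355840

Number of surjections = 76592355840


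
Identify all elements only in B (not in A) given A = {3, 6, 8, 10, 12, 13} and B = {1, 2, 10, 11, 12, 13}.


A = {3, 6, 8, 10, 12, 13}
B = {1, 2, 10, 11, 12, 13}
Region: only in B (not in A)
Elements: {1, 2, 11}

Elements only in B (not in A): {1, 2, 11}


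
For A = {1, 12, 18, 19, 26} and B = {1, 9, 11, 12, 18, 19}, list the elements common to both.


A ∩ B = elements in both A and B
A = {1, 12, 18, 19, 26}
B = {1, 9, 11, 12, 18, 19}
A ∩ B = {1, 12, 18, 19}

A ∩ B = {1, 12, 18, 19}


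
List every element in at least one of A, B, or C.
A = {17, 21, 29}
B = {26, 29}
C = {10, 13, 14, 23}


A ∪ B = {17, 21, 26, 29}
(A ∪ B) ∪ C = {10, 13, 14, 17, 21, 23, 26, 29}

A ∪ B ∪ C = {10, 13, 14, 17, 21, 23, 26, 29}


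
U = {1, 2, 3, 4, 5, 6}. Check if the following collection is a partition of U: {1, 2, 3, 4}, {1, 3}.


A partition requires: (1) non-empty parts, (2) pairwise disjoint, (3) union = U
Parts: {1, 2, 3, 4}, {1, 3}
Union of parts: {1, 2, 3, 4}
U = {1, 2, 3, 4, 5, 6}
All non-empty? True
Pairwise disjoint? False
Covers U? False

No, not a valid partition


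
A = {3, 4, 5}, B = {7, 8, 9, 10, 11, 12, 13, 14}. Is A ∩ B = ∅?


Disjoint means A ∩ B = ∅.
A ∩ B = ∅
A ∩ B = ∅, so A and B are disjoint.

Yes, A and B are disjoint


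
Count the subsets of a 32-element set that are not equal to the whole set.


Total subsets = 2^n = 2^32 = 4294967296
Proper subsets exclude the set itself: 2^n - 1
= 4294967296 - 1
= 4294967295

Number of proper subsets = 4294967295


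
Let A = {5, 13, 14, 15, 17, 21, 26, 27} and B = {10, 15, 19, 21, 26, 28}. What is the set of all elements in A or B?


A ∪ B = all elements in A or B (or both)
A = {5, 13, 14, 15, 17, 21, 26, 27}
B = {10, 15, 19, 21, 26, 28}
A ∪ B = {5, 10, 13, 14, 15, 17, 19, 21, 26, 27, 28}

A ∪ B = {5, 10, 13, 14, 15, 17, 19, 21, 26, 27, 28}


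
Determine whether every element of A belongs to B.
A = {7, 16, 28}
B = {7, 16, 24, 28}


A ⊆ B means every element of A is in B.
All elements of A are in B.
So A ⊆ B.

Yes, A ⊆ B


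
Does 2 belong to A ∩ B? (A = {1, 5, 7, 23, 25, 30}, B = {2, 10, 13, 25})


A = {1, 5, 7, 23, 25, 30}, B = {2, 10, 13, 25}
A ∩ B = elements in both A and B
A ∩ B = {25}
Checking if 2 ∈ A ∩ B
2 is not in A ∩ B → False

2 ∉ A ∩ B


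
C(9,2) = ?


C(n,k) = n! / (k!(n-k)!)
C(9,2) = 9! / (2!7!)
= 36

C(9,2) = 36


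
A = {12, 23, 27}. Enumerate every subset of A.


|A| = 3, so |P(A)| = 2^3 = 8
Enumerate subsets by cardinality (0 to 3):
∅, {12}, {23}, {27}, {12, 23}, {12, 27}, {23, 27}, {12, 23, 27}

P(A) has 8 subsets: ∅, {12}, {23}, {27}, {12, 23}, {12, 27}, {23, 27}, {12, 23, 27}


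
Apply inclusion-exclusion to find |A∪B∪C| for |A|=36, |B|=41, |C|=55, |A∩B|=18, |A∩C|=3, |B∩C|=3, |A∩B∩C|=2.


|A∪B∪C| = |A|+|B|+|C| - |A∩B|-|A∩C|-|B∩C| + |A∩B∩C|
= 36+41+55 - 18-3-3 + 2
= 132 - 24 + 2
= 110

|A ∪ B ∪ C| = 110


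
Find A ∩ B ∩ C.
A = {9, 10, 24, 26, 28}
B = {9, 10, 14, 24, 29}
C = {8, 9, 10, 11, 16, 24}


A ∩ B = {9, 10, 24}
(A ∩ B) ∩ C = {9, 10, 24}

A ∩ B ∩ C = {9, 10, 24}


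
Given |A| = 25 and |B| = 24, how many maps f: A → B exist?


Each of |A| = 25 inputs maps to any of |B| = 24 outputs.
# functions = |B|^|A| = 24^25
= 32009658644406818986777955348250624

Number of functions = 32009658644406818986777955348250624


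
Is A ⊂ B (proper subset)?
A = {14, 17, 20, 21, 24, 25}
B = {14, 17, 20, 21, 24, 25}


A ⊂ B requires: A ⊆ B AND A ≠ B.
A ⊆ B? Yes
A = B? Yes
A = B, so A is not a PROPER subset.

No, A is not a proper subset of B


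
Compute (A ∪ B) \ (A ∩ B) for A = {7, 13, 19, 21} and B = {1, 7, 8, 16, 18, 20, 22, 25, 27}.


A △ B = (A \ B) ∪ (B \ A) = elements in exactly one of A or B
A \ B = {13, 19, 21}
B \ A = {1, 8, 16, 18, 20, 22, 25, 27}
A △ B = {1, 8, 13, 16, 18, 19, 20, 21, 22, 25, 27}

A △ B = {1, 8, 13, 16, 18, 19, 20, 21, 22, 25, 27}


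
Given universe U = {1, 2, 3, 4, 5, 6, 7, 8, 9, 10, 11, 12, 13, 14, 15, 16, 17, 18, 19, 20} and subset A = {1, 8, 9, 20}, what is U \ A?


Aᶜ = U \ A = elements in U but not in A
U = {1, 2, 3, 4, 5, 6, 7, 8, 9, 10, 11, 12, 13, 14, 15, 16, 17, 18, 19, 20}
A = {1, 8, 9, 20}
Aᶜ = {2, 3, 4, 5, 6, 7, 10, 11, 12, 13, 14, 15, 16, 17, 18, 19}

Aᶜ = {2, 3, 4, 5, 6, 7, 10, 11, 12, 13, 14, 15, 16, 17, 18, 19}


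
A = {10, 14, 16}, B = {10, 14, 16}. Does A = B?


Two sets are equal iff they have exactly the same elements.
A = {10, 14, 16}
B = {10, 14, 16}
Same elements → A = B

Yes, A = B


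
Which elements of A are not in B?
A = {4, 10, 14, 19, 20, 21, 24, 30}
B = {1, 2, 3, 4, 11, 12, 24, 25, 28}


A \ B = elements in A but not in B
A = {4, 10, 14, 19, 20, 21, 24, 30}
B = {1, 2, 3, 4, 11, 12, 24, 25, 28}
Remove from A any elements in B
A \ B = {10, 14, 19, 20, 21, 30}

A \ B = {10, 14, 19, 20, 21, 30}


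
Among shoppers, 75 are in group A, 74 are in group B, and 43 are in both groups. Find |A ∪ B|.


|A ∪ B| = |A| + |B| - |A ∩ B|
= 75 + 74 - 43
= 106

|A ∪ B| = 106


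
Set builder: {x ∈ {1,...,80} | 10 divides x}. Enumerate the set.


Checking each candidate:
Condition: multiples of 10 in {1,...,80}
Result = {10, 20, 30, 40, 50, 60, 70, 80}

{10, 20, 30, 40, 50, 60, 70, 80}


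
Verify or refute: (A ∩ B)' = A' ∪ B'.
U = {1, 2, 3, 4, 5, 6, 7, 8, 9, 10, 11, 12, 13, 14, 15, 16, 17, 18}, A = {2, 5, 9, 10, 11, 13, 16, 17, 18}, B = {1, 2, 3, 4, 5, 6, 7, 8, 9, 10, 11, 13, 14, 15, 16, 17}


LHS: A ∩ B = {2, 5, 9, 10, 11, 13, 16, 17}
(A ∩ B)' = U \ (A ∩ B) = {1, 3, 4, 6, 7, 8, 12, 14, 15, 18}
A' = {1, 3, 4, 6, 7, 8, 12, 14, 15}, B' = {12, 18}
Claimed RHS: A' ∪ B' = {1, 3, 4, 6, 7, 8, 12, 14, 15, 18}
Identity is VALID: LHS = RHS = {1, 3, 4, 6, 7, 8, 12, 14, 15, 18} ✓

Identity is valid. (A ∩ B)' = A' ∪ B' = {1, 3, 4, 6, 7, 8, 12, 14, 15, 18}


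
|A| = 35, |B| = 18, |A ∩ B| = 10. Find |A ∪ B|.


|A ∪ B| = |A| + |B| - |A ∩ B|
= 35 + 18 - 10
= 43

|A ∪ B| = 43


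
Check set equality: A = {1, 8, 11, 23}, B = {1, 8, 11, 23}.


Two sets are equal iff they have exactly the same elements.
A = {1, 8, 11, 23}
B = {1, 8, 11, 23}
Same elements → A = B

Yes, A = B


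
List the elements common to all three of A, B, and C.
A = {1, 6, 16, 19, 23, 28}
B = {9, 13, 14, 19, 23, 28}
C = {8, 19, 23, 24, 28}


A ∩ B = {19, 23, 28}
(A ∩ B) ∩ C = {19, 23, 28}

A ∩ B ∩ C = {19, 23, 28}


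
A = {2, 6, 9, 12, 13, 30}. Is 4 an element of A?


A = {2, 6, 9, 12, 13, 30}
Checking if 4 is in A
4 is not in A → False

4 ∉ A


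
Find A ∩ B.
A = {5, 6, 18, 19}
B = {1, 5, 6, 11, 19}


A ∩ B = elements in both A and B
A = {5, 6, 18, 19}
B = {1, 5, 6, 11, 19}
A ∩ B = {5, 6, 19}

A ∩ B = {5, 6, 19}


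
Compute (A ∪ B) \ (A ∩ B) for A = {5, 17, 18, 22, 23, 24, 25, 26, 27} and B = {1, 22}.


A △ B = (A \ B) ∪ (B \ A) = elements in exactly one of A or B
A \ B = {5, 17, 18, 23, 24, 25, 26, 27}
B \ A = {1}
A △ B = {1, 5, 17, 18, 23, 24, 25, 26, 27}

A △ B = {1, 5, 17, 18, 23, 24, 25, 26, 27}


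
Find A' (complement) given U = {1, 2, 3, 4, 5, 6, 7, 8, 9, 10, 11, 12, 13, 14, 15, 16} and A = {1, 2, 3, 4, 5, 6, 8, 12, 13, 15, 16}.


Aᶜ = U \ A = elements in U but not in A
U = {1, 2, 3, 4, 5, 6, 7, 8, 9, 10, 11, 12, 13, 14, 15, 16}
A = {1, 2, 3, 4, 5, 6, 8, 12, 13, 15, 16}
Aᶜ = {7, 9, 10, 11, 14}

Aᶜ = {7, 9, 10, 11, 14}


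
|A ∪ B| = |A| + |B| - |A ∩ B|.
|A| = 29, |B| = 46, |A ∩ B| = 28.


|A ∪ B| = |A| + |B| - |A ∩ B|
= 29 + 46 - 28
= 47

|A ∪ B| = 47


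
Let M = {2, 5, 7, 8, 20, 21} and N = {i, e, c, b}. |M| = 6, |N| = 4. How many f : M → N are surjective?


n = |M| = 6, k = |N| = 4. Surjections via inclusion-exclusion:
S(n,k) = Σ(-1)^i × C(k,i) × (k-i)^n, i=0 to k
i=0: (-1)^0×C(4,0)×4^6 = 4096
i=1: (-1)^1×C(4,1)×3^6 = -2916
i=2: (-1)^2×C(4,2)×2^6 = 384
i=3: (-1)^3×C(4,3)×1^6 = -4
i=4: (-1)^4×C(4,4)×0^6 = 0
Total = 1560

Number of surjections = 1560


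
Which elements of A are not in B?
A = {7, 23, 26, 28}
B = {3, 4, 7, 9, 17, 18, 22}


A \ B = elements in A but not in B
A = {7, 23, 26, 28}
B = {3, 4, 7, 9, 17, 18, 22}
Remove from A any elements in B
A \ B = {23, 26, 28}

A \ B = {23, 26, 28}


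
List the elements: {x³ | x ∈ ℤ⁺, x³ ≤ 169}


Checking each candidate:
Condition: positive perfect cubes ≤ 169
Result = {1, 8, 27, 64, 125}

{1, 8, 27, 64, 125}


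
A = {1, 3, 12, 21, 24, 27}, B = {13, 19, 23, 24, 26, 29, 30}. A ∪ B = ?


A ∪ B = all elements in A or B (or both)
A = {1, 3, 12, 21, 24, 27}
B = {13, 19, 23, 24, 26, 29, 30}
A ∪ B = {1, 3, 12, 13, 19, 21, 23, 24, 26, 27, 29, 30}

A ∪ B = {1, 3, 12, 13, 19, 21, 23, 24, 26, 27, 29, 30}


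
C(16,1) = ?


C(n,k) = n! / (k!(n-k)!)
C(16,1) = 16! / (1!15!)
= 16

C(16,1) = 16


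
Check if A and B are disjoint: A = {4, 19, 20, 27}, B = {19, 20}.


Disjoint means A ∩ B = ∅.
A ∩ B = {19, 20}
A ∩ B ≠ ∅, so A and B are NOT disjoint.

No, A and B are not disjoint (A ∩ B = {19, 20})


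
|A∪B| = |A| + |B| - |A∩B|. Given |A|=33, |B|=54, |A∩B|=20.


|A ∪ B| = |A| + |B| - |A ∩ B|
= 33 + 54 - 20
= 67

|A ∪ B| = 67


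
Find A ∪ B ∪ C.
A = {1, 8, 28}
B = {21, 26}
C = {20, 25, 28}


A ∪ B = {1, 8, 21, 26, 28}
(A ∪ B) ∪ C = {1, 8, 20, 21, 25, 26, 28}

A ∪ B ∪ C = {1, 8, 20, 21, 25, 26, 28}


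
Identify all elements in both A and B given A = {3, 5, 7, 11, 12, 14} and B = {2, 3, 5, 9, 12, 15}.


A = {3, 5, 7, 11, 12, 14}
B = {2, 3, 5, 9, 12, 15}
Region: in both A and B
Elements: {3, 5, 12}

Elements in both A and B: {3, 5, 12}


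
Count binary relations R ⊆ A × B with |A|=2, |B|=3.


A relation from A to B is any subset of A × B.
|A × B| = 2 × 3 = 6
# relations = 2^|A × B| = 2^6 = 64

Number of relations = 64


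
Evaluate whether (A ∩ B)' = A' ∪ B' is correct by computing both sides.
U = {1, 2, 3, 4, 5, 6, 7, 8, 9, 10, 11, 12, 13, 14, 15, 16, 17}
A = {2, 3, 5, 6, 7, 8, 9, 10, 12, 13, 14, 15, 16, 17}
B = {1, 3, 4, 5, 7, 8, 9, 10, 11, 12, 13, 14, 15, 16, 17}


LHS: A ∩ B = {3, 5, 7, 8, 9, 10, 12, 13, 14, 15, 16, 17}
(A ∩ B)' = U \ (A ∩ B) = {1, 2, 4, 6, 11}
A' = {1, 4, 11}, B' = {2, 6}
Claimed RHS: A' ∪ B' = {1, 2, 4, 6, 11}
Identity is VALID: LHS = RHS = {1, 2, 4, 6, 11} ✓

Identity is valid. (A ∩ B)' = A' ∪ B' = {1, 2, 4, 6, 11}


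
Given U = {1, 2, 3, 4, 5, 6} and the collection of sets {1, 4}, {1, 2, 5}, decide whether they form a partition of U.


A partition requires: (1) non-empty parts, (2) pairwise disjoint, (3) union = U
Parts: {1, 4}, {1, 2, 5}
Union of parts: {1, 2, 4, 5}
U = {1, 2, 3, 4, 5, 6}
All non-empty? True
Pairwise disjoint? False
Covers U? False

No, not a valid partition


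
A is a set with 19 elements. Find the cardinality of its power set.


Number of subsets = 2^n
= 2^19
= 524288

|P(A)| = 524288


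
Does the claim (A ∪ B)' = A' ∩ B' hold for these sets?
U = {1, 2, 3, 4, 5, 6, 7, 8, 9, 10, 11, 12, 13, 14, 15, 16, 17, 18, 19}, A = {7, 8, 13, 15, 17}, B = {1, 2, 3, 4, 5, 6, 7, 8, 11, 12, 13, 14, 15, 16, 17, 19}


LHS: A ∪ B = {1, 2, 3, 4, 5, 6, 7, 8, 11, 12, 13, 14, 15, 16, 17, 19}
(A ∪ B)' = U \ (A ∪ B) = {9, 10, 18}
A' = {1, 2, 3, 4, 5, 6, 9, 10, 11, 12, 14, 16, 18, 19}, B' = {9, 10, 18}
Claimed RHS: A' ∩ B' = {9, 10, 18}
Identity is VALID: LHS = RHS = {9, 10, 18} ✓

Identity is valid. (A ∪ B)' = A' ∩ B' = {9, 10, 18}


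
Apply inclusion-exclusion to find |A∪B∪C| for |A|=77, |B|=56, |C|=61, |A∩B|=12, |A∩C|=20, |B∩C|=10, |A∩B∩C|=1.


|A∪B∪C| = |A|+|B|+|C| - |A∩B|-|A∩C|-|B∩C| + |A∩B∩C|
= 77+56+61 - 12-20-10 + 1
= 194 - 42 + 1
= 153

|A ∪ B ∪ C| = 153


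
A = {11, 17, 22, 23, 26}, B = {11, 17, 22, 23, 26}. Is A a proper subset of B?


A ⊂ B requires: A ⊆ B AND A ≠ B.
A ⊆ B? Yes
A = B? Yes
A = B, so A is not a PROPER subset.

No, A is not a proper subset of B


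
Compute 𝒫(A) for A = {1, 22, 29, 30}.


|A| = 4, so |P(A)| = 2^4 = 16
Enumerate subsets by cardinality (0 to 4):
∅, {1}, {22}, {29}, {30}, {1, 22}, {1, 29}, {1, 30}, {22, 29}, {22, 30}, {29, 30}, {1, 22, 29}, {1, 22, 30}, {1, 29, 30}, {22, 29, 30}, {1, 22, 29, 30}

P(A) has 16 subsets: ∅, {1}, {22}, {29}, {30}, {1, 22}, {1, 29}, {1, 30}, {22, 29}, {22, 30}, {29, 30}, {1, 22, 29}, {1, 22, 30}, {1, 29, 30}, {22, 29, 30}, {1, 22, 29, 30}


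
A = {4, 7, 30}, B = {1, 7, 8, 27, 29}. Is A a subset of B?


A ⊆ B means every element of A is in B.
Elements in A not in B: {4, 30}
So A ⊄ B.

No, A ⊄ B


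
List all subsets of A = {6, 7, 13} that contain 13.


A subset of A contains 13 iff the remaining 2 elements form any subset of A \ {13}.
Count: 2^(n-1) = 2^2 = 4
Subsets containing 13: {13}, {6, 13}, {7, 13}, {6, 7, 13}

Subsets containing 13 (4 total): {13}, {6, 13}, {7, 13}, {6, 7, 13}


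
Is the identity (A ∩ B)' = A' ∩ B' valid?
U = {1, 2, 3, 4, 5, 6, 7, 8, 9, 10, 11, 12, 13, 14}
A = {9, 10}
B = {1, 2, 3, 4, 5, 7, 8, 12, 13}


LHS: A ∩ B = ∅
(A ∩ B)' = U \ (A ∩ B) = {1, 2, 3, 4, 5, 6, 7, 8, 9, 10, 11, 12, 13, 14}
A' = {1, 2, 3, 4, 5, 6, 7, 8, 11, 12, 13, 14}, B' = {6, 9, 10, 11, 14}
Claimed RHS: A' ∩ B' = {6, 11, 14}
Identity is INVALID: LHS = {1, 2, 3, 4, 5, 6, 7, 8, 9, 10, 11, 12, 13, 14} but the RHS claimed here equals {6, 11, 14}. The correct form is (A ∩ B)' = A' ∪ B'.

Identity is invalid: (A ∩ B)' = {1, 2, 3, 4, 5, 6, 7, 8, 9, 10, 11, 12, 13, 14} but A' ∩ B' = {6, 11, 14}. The correct De Morgan law is (A ∩ B)' = A' ∪ B'.


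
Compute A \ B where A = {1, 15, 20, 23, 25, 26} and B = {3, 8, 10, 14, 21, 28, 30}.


A \ B = elements in A but not in B
A = {1, 15, 20, 23, 25, 26}
B = {3, 8, 10, 14, 21, 28, 30}
Remove from A any elements in B
A \ B = {1, 15, 20, 23, 25, 26}

A \ B = {1, 15, 20, 23, 25, 26}


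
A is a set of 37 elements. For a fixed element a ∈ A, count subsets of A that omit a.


Subsets of A avoiding a are subsets of A \ {a}, which has 36 elements.
Count = 2^(n-1) = 2^36
= 68719476736

Number of subsets avoiding a = 68719476736


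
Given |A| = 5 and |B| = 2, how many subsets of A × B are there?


A relation from A to B is any subset of A × B.
|A × B| = 5 × 2 = 10
# relations = 2^|A × B| = 2^10 = 1024

Number of relations = 1024


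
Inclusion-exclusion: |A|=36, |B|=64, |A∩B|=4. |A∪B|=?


|A ∪ B| = |A| + |B| - |A ∩ B|
= 36 + 64 - 4
= 96

|A ∪ B| = 96


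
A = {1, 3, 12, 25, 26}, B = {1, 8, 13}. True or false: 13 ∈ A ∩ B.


A = {1, 3, 12, 25, 26}, B = {1, 8, 13}
A ∩ B = elements in both A and B
A ∩ B = {1}
Checking if 13 ∈ A ∩ B
13 is not in A ∩ B → False

13 ∉ A ∩ B


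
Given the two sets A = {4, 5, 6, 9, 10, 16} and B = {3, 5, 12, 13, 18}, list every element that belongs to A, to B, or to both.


A ∪ B = all elements in A or B (or both)
A = {4, 5, 6, 9, 10, 16}
B = {3, 5, 12, 13, 18}
A ∪ B = {3, 4, 5, 6, 9, 10, 12, 13, 16, 18}

A ∪ B = {3, 4, 5, 6, 9, 10, 12, 13, 16, 18}


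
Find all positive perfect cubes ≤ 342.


Checking each candidate:
Condition: positive perfect cubes ≤ 342
Result = {1, 8, 27, 64, 125, 216}

{1, 8, 27, 64, 125, 216}


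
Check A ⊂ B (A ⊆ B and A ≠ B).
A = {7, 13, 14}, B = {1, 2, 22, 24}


A ⊂ B requires: A ⊆ B AND A ≠ B.
A ⊆ B? No
A ⊄ B, so A is not a proper subset.

No, A is not a proper subset of B


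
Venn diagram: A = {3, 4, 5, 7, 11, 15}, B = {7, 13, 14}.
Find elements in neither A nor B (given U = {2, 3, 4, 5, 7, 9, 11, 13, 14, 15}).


A = {3, 4, 5, 7, 11, 15}
B = {7, 13, 14}
Region: in neither A nor B (given U = {2, 3, 4, 5, 7, 9, 11, 13, 14, 15})
Elements: {2, 9}

Elements in neither A nor B (given U = {2, 3, 4, 5, 7, 9, 11, 13, 14, 15}): {2, 9}


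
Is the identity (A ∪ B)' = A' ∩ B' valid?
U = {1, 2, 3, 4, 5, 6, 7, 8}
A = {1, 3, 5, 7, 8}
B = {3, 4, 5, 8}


LHS: A ∪ B = {1, 3, 4, 5, 7, 8}
(A ∪ B)' = U \ (A ∪ B) = {2, 6}
A' = {2, 4, 6}, B' = {1, 2, 6, 7}
Claimed RHS: A' ∩ B' = {2, 6}
Identity is VALID: LHS = RHS = {2, 6} ✓

Identity is valid. (A ∪ B)' = A' ∩ B' = {2, 6}


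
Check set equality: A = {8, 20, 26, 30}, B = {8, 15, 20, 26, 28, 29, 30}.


Two sets are equal iff they have exactly the same elements.
A = {8, 20, 26, 30}
B = {8, 15, 20, 26, 28, 29, 30}
Differences: {15, 28, 29}
A ≠ B

No, A ≠ B


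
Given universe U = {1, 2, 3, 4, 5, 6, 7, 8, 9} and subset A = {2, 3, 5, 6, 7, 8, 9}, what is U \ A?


Aᶜ = U \ A = elements in U but not in A
U = {1, 2, 3, 4, 5, 6, 7, 8, 9}
A = {2, 3, 5, 6, 7, 8, 9}
Aᶜ = {1, 4}

Aᶜ = {1, 4}


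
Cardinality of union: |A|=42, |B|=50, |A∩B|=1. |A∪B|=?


|A ∪ B| = |A| + |B| - |A ∩ B|
= 42 + 50 - 1
= 91

|A ∪ B| = 91
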